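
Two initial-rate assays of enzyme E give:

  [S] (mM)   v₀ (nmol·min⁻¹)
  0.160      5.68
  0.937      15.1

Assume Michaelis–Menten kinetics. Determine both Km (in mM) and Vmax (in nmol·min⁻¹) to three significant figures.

In reciprocal form, 1/v = (Km/Vmax)·(1/[S]) + 1/Vmax. The two points give (1/[S], 1/v) = (6.250, 0.1761) and (1.067, 0.06623).
Slope = (0.1761 − 0.06623)/(6.250 − 1.067) = 0.02119; intercept = 0.1761 − 0.02119×6.250 = 0.04361.
Vmax = 1/intercept = 22.9 nmol·min⁻¹; Km = slope × Vmax = 0.02119 × 22.9 = 0.486 mM.

Km = 0.486 mM; Vmax = 22.9 nmol·min⁻¹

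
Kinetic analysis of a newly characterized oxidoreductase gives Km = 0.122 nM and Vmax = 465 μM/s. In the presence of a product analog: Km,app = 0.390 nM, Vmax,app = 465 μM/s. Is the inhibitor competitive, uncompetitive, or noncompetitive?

Km increases (0.122 → 0.390 nM) while Vmax is unchanged — the hallmark of competitive inhibition.

competitive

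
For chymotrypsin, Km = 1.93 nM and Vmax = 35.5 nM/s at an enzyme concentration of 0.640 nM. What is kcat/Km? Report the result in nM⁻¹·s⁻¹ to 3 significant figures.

28.7 nM⁻¹·s⁻¹

kcat = Vmax/[E]total = 35.5/0.640 = 55.5 s⁻¹.
kcat/Km = 55.5/1.93 = 28.7 nM⁻¹·s⁻¹.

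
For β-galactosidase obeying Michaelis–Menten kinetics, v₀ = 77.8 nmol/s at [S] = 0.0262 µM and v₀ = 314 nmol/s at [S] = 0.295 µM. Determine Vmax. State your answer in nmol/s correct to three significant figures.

From v = Vmax[S]/(Km+[S]), each point gives Vmax = v(Km+[S])/[S].
Equating: 77.8(Km+0.0262)/0.0262 = 314(Km+0.295)/0.295.
2969·Km + 77.8 = 1064·Km + 314, so (2969 − 1064)·Km = 314 − 77.8.
Km = 236.2/1905 = 0.124 µM; then Vmax = 77.8(0.124+0.0262)/0.0262 = 446 nmol/s.

446 nmol/s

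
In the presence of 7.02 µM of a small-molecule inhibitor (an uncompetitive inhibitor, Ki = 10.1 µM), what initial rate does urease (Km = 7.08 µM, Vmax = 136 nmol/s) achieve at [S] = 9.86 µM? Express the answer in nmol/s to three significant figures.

With α = 1 + [I]/Ki = 1 + 7.02/10.1 = 1.695, the uncompetitive rate law is v = (Vmax/α)·[S] / (Km/α + [S]).
v = (136/1.695)×9.86 / (7.08/1.695 + 9.86) = 791.1/14.04 = 56.4 nmol/s.

56.4 nmol/s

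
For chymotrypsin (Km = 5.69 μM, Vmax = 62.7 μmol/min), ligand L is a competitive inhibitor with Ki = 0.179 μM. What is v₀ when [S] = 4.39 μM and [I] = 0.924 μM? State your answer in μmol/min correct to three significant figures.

With α = 1 + [I]/Ki = 1 + 0.924/0.179 = 6.162, the competitive rate law is v = Vmax[S] / (αKm + [S]).
v = 62.7×4.39 / (6.162×5.69 + 4.39) = 275.3/39.45 = 6.98 μmol/min.

6.98 μmol/min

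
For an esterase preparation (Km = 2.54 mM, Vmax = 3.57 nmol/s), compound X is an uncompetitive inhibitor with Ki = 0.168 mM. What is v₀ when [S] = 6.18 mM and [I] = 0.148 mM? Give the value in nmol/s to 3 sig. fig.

1.56 nmol/s

With α = 1 + [I]/Ki = 1 + 0.148/0.168 = 1.881, the uncompetitive rate law is v = (Vmax/α)·[S] / (Km/α + [S]).
v = (3.57/1.881)×6.18 / (2.54/1.881 + 6.18) = 11.73/7.530 = 1.56 nmol/s.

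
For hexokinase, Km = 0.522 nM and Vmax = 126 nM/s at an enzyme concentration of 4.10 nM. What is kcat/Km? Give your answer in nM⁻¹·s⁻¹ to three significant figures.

kcat = Vmax/[E]total = 126/4.10 = 30.7 s⁻¹.
kcat/Km = 30.7/0.522 = 58.9 nM⁻¹·s⁻¹.

58.9 nM⁻¹·s⁻¹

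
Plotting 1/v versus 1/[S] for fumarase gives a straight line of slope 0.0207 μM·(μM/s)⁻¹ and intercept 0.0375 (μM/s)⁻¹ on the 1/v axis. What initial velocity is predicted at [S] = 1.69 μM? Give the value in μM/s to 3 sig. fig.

20.1 μM/s

The y-intercept is 1/Vmax, so Vmax = 1/0.0375 = 26.7 μM/s.
The slope is Km/Vmax, so Km = 0.0207 × 26.7 = 0.552 μM.
Then v = 26.7 × 1.69/(0.552 + 1.69) = 20.1 μM/s.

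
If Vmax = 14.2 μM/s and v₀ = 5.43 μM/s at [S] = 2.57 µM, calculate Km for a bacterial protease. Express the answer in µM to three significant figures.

v/Vmax = 5.43/14.2 = 0.3824 = [S]/(Km+[S]).
So Km + [S] = [S]/0.3824 = 6.721 µM, giving Km = 6.721 − 2.57 = 4.15 µM.

4.15 µM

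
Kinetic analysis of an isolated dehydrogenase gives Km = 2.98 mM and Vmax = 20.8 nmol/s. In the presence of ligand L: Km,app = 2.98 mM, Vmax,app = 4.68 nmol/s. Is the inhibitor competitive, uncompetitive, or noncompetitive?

noncompetitive

Vmax decreases (20.8 → 4.68 nmol/s) while Km is unchanged — pure noncompetitive inhibition.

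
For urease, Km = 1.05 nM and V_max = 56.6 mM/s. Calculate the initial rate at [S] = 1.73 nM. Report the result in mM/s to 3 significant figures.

v = Vmax·[S]/(Km + [S]) = 56.6 × 1.73 / (1.05 + 1.73)
  = 97.92 / 2.780 = 35.2 mM/s.

35.2 mM/s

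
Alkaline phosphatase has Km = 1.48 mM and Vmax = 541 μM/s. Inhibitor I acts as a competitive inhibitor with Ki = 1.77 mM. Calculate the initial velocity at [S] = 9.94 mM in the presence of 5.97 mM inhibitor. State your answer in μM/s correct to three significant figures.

328 μM/s

With α = 1 + [I]/Ki = 1 + 5.97/1.77 = 4.373, the competitive rate law is v = Vmax[S] / (αKm + [S]).
v = 541×9.94 / (4.373×1.48 + 9.94) = 5378/16.41 = 328 μM/s.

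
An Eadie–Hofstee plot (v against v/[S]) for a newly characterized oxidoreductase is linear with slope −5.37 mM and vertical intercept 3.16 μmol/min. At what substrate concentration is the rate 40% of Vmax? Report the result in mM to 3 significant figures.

3.58 mM

The Eadie–Hofstee slope gives Km = 5.37 mM (slope = −Km).
v/Vmax = [S]/(Km+[S]) = 0.4 ⇒ [S] = Km·0.4/(1−0.4) = 5.37 × 0.6667 = 3.58 mM.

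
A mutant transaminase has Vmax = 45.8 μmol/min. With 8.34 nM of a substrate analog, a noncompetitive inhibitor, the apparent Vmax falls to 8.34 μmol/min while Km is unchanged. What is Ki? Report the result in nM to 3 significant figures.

Noncompetitive: Vmax,app = Vmax/α with α = 1 + [I]/Ki.
α = Vmax/Vmax,app = 45.8/8.34 = 5.492.
Ki = [I]/(α − 1) = 8.34/4.492 = 1.86 nM.

1.86 nM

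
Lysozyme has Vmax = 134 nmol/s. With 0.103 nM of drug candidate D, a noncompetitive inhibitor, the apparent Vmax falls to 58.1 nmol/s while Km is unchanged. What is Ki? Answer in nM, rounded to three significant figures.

0.0788 nM

Noncompetitive: Vmax,app = Vmax/α with α = 1 + [I]/Ki.
α = Vmax/Vmax,app = 134/58.1 = 2.306.
Ki = [I]/(α − 1) = 0.103/1.306 = 0.0788 nM.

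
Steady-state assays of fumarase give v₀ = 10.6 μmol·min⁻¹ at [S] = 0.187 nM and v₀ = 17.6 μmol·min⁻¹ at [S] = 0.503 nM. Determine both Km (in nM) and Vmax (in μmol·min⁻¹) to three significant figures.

Km = 0.323 nM; Vmax = 28.9 μmol·min⁻¹

From v = Vmax[S]/(Km+[S]), each point gives Vmax = v(Km+[S])/[S].
Equating: 10.6(Km+0.187)/0.187 = 17.6(Km+0.503)/0.503.
56.68·Km + 10.6 = 34.99·Km + 17.6, so (56.68 − 34.99)·Km = 17.6 − 10.6.
Km = 7.000/21.69 = 0.323 nM; then Vmax = 10.6(0.323+0.187)/0.187 = 28.9 μmol·min⁻¹.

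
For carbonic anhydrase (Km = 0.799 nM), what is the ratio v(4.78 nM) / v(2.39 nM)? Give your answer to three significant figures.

The fractional saturations are [S]/(Km+[S]) = 2.39/3.189 = 0.7495 and 4.78/5.579 = 0.8568.
v₂/v₁ is just their ratio: 0.8568/0.7495 = 1.14.

1.14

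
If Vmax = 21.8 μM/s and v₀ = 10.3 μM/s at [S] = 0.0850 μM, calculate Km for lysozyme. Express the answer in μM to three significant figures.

0.0949 μM

v/Vmax = 10.3/21.8 = 0.4725 = [S]/(Km+[S]).
So Km + [S] = [S]/0.4725 = 0.1799 μM, giving Km = 0.1799 − 0.0850 = 0.0949 μM.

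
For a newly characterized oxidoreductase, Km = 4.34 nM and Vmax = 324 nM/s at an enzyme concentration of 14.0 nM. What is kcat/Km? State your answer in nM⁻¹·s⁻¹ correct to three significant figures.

5.33 nM⁻¹·s⁻¹

kcat = Vmax/[E]total = 324/14.0 = 23.1 s⁻¹.
kcat/Km = 23.1/4.34 = 5.33 nM⁻¹·s⁻¹.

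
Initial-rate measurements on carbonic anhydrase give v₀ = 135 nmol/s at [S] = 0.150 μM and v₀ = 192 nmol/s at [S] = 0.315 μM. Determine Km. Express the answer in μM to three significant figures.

0.196 μM

From v = Vmax[S]/(Km+[S]), each point gives Vmax = v(Km+[S])/[S].
Equating: 135(Km+0.150)/0.150 = 192(Km+0.315)/0.315.
900.0·Km + 135 = 609.5·Km + 192, so (900.0 − 609.5)·Km = 192 − 135.
Km = 57.00/290.5 = 0.196 μM; then Vmax = 135(0.196+0.150)/0.150 = 312 nmol/s.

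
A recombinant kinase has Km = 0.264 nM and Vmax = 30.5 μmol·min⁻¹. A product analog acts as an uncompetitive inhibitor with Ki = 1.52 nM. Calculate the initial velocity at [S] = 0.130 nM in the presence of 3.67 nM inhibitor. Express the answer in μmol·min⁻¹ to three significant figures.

5.60 μmol·min⁻¹

α = 1 + [I]/Ki = 1 + 3.67/1.52 = 3.414.
For an uncompetitive inhibitor, both parameters are divided by α, giving Vmax/α and Km/α: Km,app = 0.0773 nM, Vmax,app = 8.93 μmol·min⁻¹.
v = Vmax,app·[S]/(Km,app + [S]) = 8.93 × 0.130/(0.0773 + 0.130) = 5.60 μmol·min⁻¹.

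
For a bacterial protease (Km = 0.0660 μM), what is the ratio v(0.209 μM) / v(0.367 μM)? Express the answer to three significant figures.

Since Vmax cancels, v₂/v₁ = [S]₂(Km+[S]₁) / [S]₁(Km+[S]₂).
= 0.209×(0.0660+0.367) / (0.367×(0.0660+0.209)) = 0.09050/0.1009 = 0.897.

0.897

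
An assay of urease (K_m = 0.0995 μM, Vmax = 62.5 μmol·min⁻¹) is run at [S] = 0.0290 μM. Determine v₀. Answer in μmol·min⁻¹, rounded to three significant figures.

v = Vmax·[S]/(Km + [S]) = 62.5 × 0.0290 / (0.0995 + 0.0290)
  = 1.812 / 0.1285 = 14.1 μmol·min⁻¹.

14.1 μmol·min⁻¹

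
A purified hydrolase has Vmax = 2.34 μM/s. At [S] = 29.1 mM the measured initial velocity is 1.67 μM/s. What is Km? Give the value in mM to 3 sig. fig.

From v = Vmax[S]/(Km+[S]), Km = [S](Vmax − v)/v.
Km = 29.1 × (2.34 − 1.67) / 1.67 = 19.50/1.67 = 11.7 mM.

11.7 mM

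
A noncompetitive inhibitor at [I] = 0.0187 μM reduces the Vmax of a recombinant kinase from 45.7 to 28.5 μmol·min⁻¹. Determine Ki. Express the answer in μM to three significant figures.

Noncompetitive: Vmax,app = Vmax/α with α = 1 + [I]/Ki.
α = Vmax/Vmax,app = 45.7/28.5 = 1.604.
Ki = [I]/(α − 1) = 0.0187/0.6035 = 0.0310 μM.

0.0310 μM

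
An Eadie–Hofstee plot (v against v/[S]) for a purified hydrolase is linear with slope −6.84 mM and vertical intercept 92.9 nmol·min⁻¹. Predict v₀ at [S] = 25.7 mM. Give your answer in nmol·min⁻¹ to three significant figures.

In the Eadie–Hofstee form v = Vmax − Km·(v/[S]), the slope is −Km and the intercept is Vmax, so Km = 6.84 mM and Vmax = 92.9 nmol·min⁻¹.
v = 92.9 × 25.7/(6.84 + 25.7) = 73.4 nmol·min⁻¹.

73.4 nmol·min⁻¹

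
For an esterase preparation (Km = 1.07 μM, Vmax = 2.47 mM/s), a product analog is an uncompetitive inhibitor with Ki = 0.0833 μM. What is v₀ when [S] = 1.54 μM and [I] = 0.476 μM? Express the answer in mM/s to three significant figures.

α = 1 + [I]/Ki = 1 + 0.476/0.0833 = 6.714.
For an uncompetitive inhibitor, both parameters are divided by α, giving Vmax/α and Km/α: Km,app = 0.159 μM, Vmax,app = 0.368 mM/s.
v = Vmax,app·[S]/(Km,app + [S]) = 0.368 × 1.54/(0.159 + 1.54) = 0.333 mM/s.

0.333 mM/s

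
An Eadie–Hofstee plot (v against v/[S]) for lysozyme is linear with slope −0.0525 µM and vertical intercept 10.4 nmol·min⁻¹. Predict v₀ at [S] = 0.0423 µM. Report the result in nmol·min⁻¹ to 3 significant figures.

4.64 nmol·min⁻¹

In the Eadie–Hofstee form v = Vmax − Km·(v/[S]), the slope is −Km and the intercept is Vmax, so Km = 0.0525 µM and Vmax = 10.4 nmol·min⁻¹.
v = 10.4 × 0.0423/(0.0525 + 0.0423) = 4.64 nmol·min⁻¹.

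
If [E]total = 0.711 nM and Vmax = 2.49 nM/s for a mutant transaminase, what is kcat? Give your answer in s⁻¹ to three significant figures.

3.50 s⁻¹

kcat = Vmax/[E]total = 2.49 nM/s / 0.711 nM = 3.50 s⁻¹.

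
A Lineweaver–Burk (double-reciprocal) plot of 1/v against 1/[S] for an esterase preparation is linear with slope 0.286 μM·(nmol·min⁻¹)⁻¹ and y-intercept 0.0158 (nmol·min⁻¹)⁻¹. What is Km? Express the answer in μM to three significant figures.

y-intercept = 1/Vmax ⇒ Vmax = 63.3 nmol·min⁻¹; slope = Km/Vmax ⇒ Km = slope × Vmax.
Km = 0.286 × 63.3 = 18.1 μM.

18.1 μM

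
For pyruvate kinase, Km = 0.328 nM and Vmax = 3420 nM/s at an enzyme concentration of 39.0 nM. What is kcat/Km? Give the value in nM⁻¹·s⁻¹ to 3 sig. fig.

kcat = Vmax/[E]total = 3420/39.0 = 87.7 s⁻¹.
kcat/Km = 87.7/0.328 = 267 nM⁻¹·s⁻¹.

267 nM⁻¹·s⁻¹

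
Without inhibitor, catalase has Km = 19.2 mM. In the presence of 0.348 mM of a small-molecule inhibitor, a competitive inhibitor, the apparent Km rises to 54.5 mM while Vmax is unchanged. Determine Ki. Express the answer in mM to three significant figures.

Competitive: Km,app = α·Km with α = 1 + [I]/Ki.
α = Km,app/Km = 54.5/19.2 = 2.839.
Since α = 1 + [I]/Ki, [I]/Ki = 2.839 − 1 = 1.839 and Ki = 0.348/1.839 = 0.189 mM.

0.189 mM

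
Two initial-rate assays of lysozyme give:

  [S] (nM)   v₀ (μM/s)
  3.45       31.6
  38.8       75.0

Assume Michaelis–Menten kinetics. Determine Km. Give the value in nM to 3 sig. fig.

From v = Vmax[S]/(Km+[S]), each point gives Vmax = v(Km+[S])/[S].
Equating: 31.6(Km+3.45)/3.45 = 75.0(Km+38.8)/38.8.
9.159·Km + 31.6 = 1.933·Km + 75.0, so (9.159 − 1.933)·Km = 75.0 − 31.6.
Km = 43.40/7.226 = 6.01 nM; then Vmax = 31.6(6.01+3.45)/3.45 = 86.6 μM/s.

6.01 nM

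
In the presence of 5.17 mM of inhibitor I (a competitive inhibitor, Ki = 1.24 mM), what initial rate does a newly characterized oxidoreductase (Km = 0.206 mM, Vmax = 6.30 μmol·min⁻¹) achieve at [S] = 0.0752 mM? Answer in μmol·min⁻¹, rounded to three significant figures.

0.416 μmol·min⁻¹

α = 1 + [I]/Ki = 1 + 5.17/1.24 = 5.169.
For a competitive inhibitor, Vmax is unchanged and the apparent Km becomes α·Km: Km,app = 1.06 mM, Vmax,app = 6.30 μmol·min⁻¹.
v = Vmax,app·[S]/(Km,app + [S]) = 6.30 × 0.0752/(1.06 + 0.0752) = 0.416 μmol·min⁻¹.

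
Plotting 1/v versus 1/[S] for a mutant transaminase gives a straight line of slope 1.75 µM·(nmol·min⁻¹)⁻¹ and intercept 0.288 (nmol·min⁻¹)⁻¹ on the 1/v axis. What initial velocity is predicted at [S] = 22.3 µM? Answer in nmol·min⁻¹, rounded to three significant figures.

2.73 nmol·min⁻¹

The y-intercept is 1/Vmax, so Vmax = 1/0.288 = 3.47 nmol·min⁻¹.
The slope is Km/Vmax, so Km = 1.75 × 3.47 = 6.08 µM.
Then v = 3.47 × 22.3/(6.08 + 22.3) = 2.73 nmol·min⁻¹.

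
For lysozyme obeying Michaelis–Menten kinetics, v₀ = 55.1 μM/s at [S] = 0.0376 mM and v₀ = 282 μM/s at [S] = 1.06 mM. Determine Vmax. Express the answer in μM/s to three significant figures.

From v = Vmax[S]/(Km+[S]), each point gives Vmax = v(Km+[S])/[S].
Equating: 55.1(Km+0.0376)/0.0376 = 282(Km+1.06)/1.06.
1465·Km + 55.1 = 266.0·Km + 282, so (1465 − 266.0)·Km = 282 − 55.1.
Km = 226.9/1199 = 0.189 mM; then Vmax = 55.1(0.189+0.0376)/0.0376 = 332 μM/s.

332 μM/s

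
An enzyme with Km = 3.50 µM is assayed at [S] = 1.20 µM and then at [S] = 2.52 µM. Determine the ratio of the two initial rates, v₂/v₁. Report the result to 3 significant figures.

The fractional saturations are [S]/(Km+[S]) = 1.20/4.700 = 0.2553 and 2.52/6.020 = 0.4186.
v₂/v₁ is just their ratio: 0.4186/0.2553 = 1.64.

1.64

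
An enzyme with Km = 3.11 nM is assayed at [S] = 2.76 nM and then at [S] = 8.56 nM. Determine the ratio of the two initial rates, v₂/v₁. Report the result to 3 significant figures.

1.56

Since Vmax cancels, v₂/v₁ = [S]₂(Km+[S]₁) / [S]₁(Km+[S]₂).
= 8.56×(3.11+2.76) / (2.76×(3.11+8.56)) = 50.25/32.21 = 1.56.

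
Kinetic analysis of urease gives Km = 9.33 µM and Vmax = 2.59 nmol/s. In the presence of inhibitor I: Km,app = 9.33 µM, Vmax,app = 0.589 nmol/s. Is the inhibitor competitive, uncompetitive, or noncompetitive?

Vmax decreases (2.59 → 0.589 nmol/s) while Km is unchanged — pure noncompetitive inhibition.

noncompetitive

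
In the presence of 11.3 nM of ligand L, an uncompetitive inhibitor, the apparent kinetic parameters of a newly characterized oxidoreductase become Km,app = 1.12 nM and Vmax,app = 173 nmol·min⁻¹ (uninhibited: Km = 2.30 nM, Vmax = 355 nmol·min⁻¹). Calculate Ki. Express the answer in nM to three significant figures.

Uncompetitive: Vmax,app = Vmax/α (and Km,app = Km/α) with α = 1 + [I]/Ki.
α = Vmax/Vmax,app = 355/173 = 2.052.
Since α = 1 + [I]/Ki, [I]/Ki = 2.052 − 1 = 1.052 and Ki = 11.3/1.052 = 10.7 nM.

10.7 nM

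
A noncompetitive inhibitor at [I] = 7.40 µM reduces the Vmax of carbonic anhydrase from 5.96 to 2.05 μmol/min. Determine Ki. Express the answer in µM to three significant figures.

Noncompetitive: Vmax,app = Vmax/α with α = 1 + [I]/Ki.
α = Vmax/Vmax,app = 5.96/2.05 = 2.907.
Since α = 1 + [I]/Ki, [I]/Ki = 2.907 − 1 = 1.907 and Ki = 7.40/1.907 = 3.88 µM.

3.88 µM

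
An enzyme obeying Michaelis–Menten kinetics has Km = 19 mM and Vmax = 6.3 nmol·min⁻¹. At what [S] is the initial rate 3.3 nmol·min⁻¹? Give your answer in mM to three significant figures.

The required fractional saturation is v/Vmax = 3.3/6.3 = 0.5238.
Then [S]/(Km+[S]) = 0.5238 ⇒ [S] = 19 × 0.5238/(1 − 0.5238) = 20.9 mM.

20.9 mM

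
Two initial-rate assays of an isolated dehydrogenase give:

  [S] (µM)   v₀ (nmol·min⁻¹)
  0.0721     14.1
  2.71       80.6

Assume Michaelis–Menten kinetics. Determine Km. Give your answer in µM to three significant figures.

From v = Vmax[S]/(Km+[S]), each point gives Vmax = v(Km+[S])/[S].
Equating: 14.1(Km+0.0721)/0.0721 = 80.6(Km+2.71)/2.71.
195.6·Km + 14.1 = 29.74·Km + 80.6, so (195.6 − 29.74)·Km = 80.6 − 14.1.
Km = 66.50/165.8 = 0.401 µM; then Vmax = 14.1(0.401+0.0721)/0.0721 = 92.5 nmol·min⁻¹.

0.401 µM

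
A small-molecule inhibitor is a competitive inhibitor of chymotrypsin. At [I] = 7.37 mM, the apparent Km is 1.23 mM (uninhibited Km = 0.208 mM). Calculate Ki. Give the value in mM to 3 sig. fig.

Competitive: Km,app = α·Km with α = 1 + [I]/Ki.
α = Km,app/Km = 1.23/0.208 = 5.913.
Since α = 1 + [I]/Ki, [I]/Ki = 5.913 − 1 = 4.913 and Ki = 7.37/4.913 = 1.50 mM.

1.50 mM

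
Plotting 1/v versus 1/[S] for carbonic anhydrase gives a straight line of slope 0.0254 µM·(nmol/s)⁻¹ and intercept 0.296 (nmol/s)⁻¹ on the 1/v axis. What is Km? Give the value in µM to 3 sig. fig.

0.0858 µM

y-intercept = 1/Vmax ⇒ Vmax = 3.38 nmol/s; slope = Km/Vmax ⇒ Km = slope × Vmax.
Km = 0.0254 × 3.38 = 0.0858 µM.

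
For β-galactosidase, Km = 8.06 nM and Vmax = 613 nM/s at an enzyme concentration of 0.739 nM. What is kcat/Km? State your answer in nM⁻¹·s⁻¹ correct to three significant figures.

kcat = Vmax/[E]total = 613/0.739 = 829 s⁻¹.
kcat/Km = 829/8.06 = 103 nM⁻¹·s⁻¹.

103 nM⁻¹·s⁻¹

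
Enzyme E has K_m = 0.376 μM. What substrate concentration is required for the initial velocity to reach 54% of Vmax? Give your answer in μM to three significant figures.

0.441 μM

v/Vmax = [S]/(Km+[S]) = 0.54, so [S] = Km·0.54/(1 − 0.54) = 0.376 × 1.174.
[S] = 0.441 μM.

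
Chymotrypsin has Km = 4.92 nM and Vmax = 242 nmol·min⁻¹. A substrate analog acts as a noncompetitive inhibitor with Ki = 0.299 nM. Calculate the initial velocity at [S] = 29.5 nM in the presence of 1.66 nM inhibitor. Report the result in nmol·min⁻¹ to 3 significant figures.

With α = 1 + [I]/Ki = 1 + 1.66/0.299 = 6.552, the noncompetitive rate law is v = (Vmax/α)·[S] / (Km + [S]).
v = (242/6.552)×29.5 / (4.92 + 29.5) = 1090/34.42 = 31.7 nmol·min⁻¹.

31.7 nmol·min⁻¹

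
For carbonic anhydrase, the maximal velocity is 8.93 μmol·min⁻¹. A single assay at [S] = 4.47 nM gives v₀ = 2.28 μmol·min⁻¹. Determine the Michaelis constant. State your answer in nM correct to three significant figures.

13.0 nM

From v = Vmax[S]/(Km+[S]), Km = [S](Vmax − v)/v.
Km = 4.47 × (8.93 − 2.28) / 2.28 = 29.73/2.28 = 13.0 nM.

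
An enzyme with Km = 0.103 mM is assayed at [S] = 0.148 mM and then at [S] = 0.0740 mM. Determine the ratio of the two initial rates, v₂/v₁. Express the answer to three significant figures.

The fractional saturations are [S]/(Km+[S]) = 0.148/0.2510 = 0.5896 and 0.0740/0.1770 = 0.4181.
v₂/v₁ is just their ratio: 0.4181/0.5896 = 0.709.

0.709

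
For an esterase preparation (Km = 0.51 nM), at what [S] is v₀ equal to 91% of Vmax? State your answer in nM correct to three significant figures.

5.16 nM

v/Vmax = [S]/(Km+[S]) = 0.91, so [S] = Km·0.91/(1 − 0.91) = 0.51 × 10.11.
[S] = 5.16 nM.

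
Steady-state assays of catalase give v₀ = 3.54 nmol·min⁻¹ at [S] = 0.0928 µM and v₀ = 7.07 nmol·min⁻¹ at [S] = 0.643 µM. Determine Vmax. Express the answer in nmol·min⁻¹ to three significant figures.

8.50 nmol·min⁻¹

From v = Vmax[S]/(Km+[S]), each point gives Vmax = v(Km+[S])/[S].
Equating: 3.54(Km+0.0928)/0.0928 = 7.07(Km+0.643)/0.643.
38.15·Km + 3.54 = 11.00·Km + 7.07, so (38.15 − 11.00)·Km = 7.07 − 3.54.
Km = 3.530/27.15 = 0.130 µM; then Vmax = 3.54(0.130+0.0928)/0.0928 = 8.50 nmol·min⁻¹.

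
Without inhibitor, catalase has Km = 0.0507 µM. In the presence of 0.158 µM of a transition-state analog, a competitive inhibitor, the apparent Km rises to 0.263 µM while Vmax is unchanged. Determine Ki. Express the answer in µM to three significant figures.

0.0377 µM

Competitive: Km,app = α·Km with α = 1 + [I]/Ki.
α = Km,app/Km = 0.263/0.0507 = 5.187.
Ki = [I]/(α − 1) = 0.158/4.187 = 0.0377 µM.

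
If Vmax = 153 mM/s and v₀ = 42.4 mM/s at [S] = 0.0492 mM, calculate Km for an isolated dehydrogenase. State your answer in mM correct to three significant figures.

From v = Vmax[S]/(Km+[S]), Km = [S](Vmax − v)/v.
Km = 0.0492 × (153 − 42.4) / 42.4 = 5.442/42.4 = 0.128 mM.

0.128 mM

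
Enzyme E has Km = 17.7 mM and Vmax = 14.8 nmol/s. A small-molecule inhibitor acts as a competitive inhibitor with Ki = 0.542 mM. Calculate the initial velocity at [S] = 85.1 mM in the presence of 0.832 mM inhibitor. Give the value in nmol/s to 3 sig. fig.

9.69 nmol/s

α = 1 + [I]/Ki = 1 + 0.832/0.542 = 2.535.
For a competitive inhibitor, Vmax is unchanged and the apparent Km becomes α·Km: Km,app = 44.9 mM, Vmax,app = 14.8 nmol/s.
v = Vmax,app·[S]/(Km,app + [S]) = 14.8 × 85.1/(44.9 + 85.1) = 9.69 nmol/s.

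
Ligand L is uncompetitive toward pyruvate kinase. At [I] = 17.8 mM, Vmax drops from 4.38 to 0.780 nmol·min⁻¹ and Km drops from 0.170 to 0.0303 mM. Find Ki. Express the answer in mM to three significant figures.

3.86 mM

Uncompetitive: Vmax,app = Vmax/α (and Km,app = Km/α) with α = 1 + [I]/Ki.
α = Vmax/Vmax,app = 4.38/0.780 = 5.615.
Ki = [I]/(α − 1) = 17.8/4.615 = 3.86 mM.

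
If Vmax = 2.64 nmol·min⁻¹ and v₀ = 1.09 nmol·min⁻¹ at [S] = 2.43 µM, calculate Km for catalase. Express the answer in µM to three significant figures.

v/Vmax = 1.09/2.64 = 0.4129 = [S]/(Km+[S]).
So Km + [S] = [S]/0.4129 = 5.886 µM, giving Km = 5.886 − 2.43 = 3.46 µM.

3.46 µM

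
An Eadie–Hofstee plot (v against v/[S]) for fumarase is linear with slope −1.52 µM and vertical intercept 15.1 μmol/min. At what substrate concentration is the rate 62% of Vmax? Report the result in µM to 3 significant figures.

2.48 µM

The Eadie–Hofstee slope gives Km = 1.52 µM (slope = −Km).
v/Vmax = [S]/(Km+[S]) = 0.62 ⇒ [S] = Km·0.62/(1−0.62) = 1.52 × 1.632 = 2.48 µM.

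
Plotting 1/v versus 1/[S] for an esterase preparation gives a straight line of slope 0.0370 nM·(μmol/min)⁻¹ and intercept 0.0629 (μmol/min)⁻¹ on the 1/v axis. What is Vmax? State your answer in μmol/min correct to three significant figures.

15.9 μmol/min

The y-intercept of a Lineweaver–Burk plot equals 1/Vmax, so Vmax = 1/0.0629 = 15.9 μmol/min.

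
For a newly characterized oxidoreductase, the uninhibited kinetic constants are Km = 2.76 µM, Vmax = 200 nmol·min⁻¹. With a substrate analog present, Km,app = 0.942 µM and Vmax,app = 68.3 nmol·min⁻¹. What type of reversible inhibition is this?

Both Km and Vmax decrease by the same factor (~2.93-fold) — characteristic of uncompetitive inhibition.

uncompetitive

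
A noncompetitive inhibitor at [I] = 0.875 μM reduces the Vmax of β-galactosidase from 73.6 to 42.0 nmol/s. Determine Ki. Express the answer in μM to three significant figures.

Noncompetitive: Vmax,app = Vmax/α with α = 1 + [I]/Ki.
α = Vmax/Vmax,app = 73.6/42.0 = 1.752.
Since α = 1 + [I]/Ki, [I]/Ki = 1.752 − 1 = 0.7524 and Ki = 0.875/0.7524 = 1.16 μM.

1.16 μM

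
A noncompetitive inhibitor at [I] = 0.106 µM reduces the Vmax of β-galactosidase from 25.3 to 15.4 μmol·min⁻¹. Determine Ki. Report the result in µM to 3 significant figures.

0.165 µM

Noncompetitive: Vmax,app = Vmax/α with α = 1 + [I]/Ki.
α = Vmax/Vmax,app = 25.3/15.4 = 1.643.
Ki = [I]/(α − 1) = 0.106/0.6429 = 0.165 µM.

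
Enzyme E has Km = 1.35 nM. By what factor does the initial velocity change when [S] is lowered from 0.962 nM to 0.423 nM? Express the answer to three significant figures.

Since Vmax cancels, v₂/v₁ = [S]₂(Km+[S]₁) / [S]₁(Km+[S]₂).
= 0.423×(1.35+0.962) / (0.962×(1.35+0.423)) = 0.9780/1.706 = 0.573.

0.573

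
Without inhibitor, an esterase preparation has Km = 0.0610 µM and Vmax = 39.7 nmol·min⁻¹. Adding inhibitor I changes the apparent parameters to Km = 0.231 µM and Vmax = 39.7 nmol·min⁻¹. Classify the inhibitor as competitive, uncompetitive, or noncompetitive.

Km increases (0.0610 → 0.231 µM) while Vmax is unchanged — the hallmark of competitive inhibition.

competitive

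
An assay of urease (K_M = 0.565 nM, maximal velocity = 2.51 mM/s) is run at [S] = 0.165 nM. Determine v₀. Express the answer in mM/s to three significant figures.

v = Vmax·[S]/(Km + [S]) = 2.51 × 0.165 / (0.565 + 0.165)
  = 0.4142 / 0.7300 = 0.567 mM/s.

0.567 mM/s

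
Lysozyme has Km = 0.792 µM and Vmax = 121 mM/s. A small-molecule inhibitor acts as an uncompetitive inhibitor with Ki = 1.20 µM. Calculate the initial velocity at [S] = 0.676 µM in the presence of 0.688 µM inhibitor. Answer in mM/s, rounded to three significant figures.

44.1 mM/s

α = 1 + [I]/Ki = 1 + 0.688/1.20 = 1.573.
For an uncompetitive inhibitor, both parameters are divided by α, giving Vmax/α and Km/α: Km,app = 0.503 µM, Vmax,app = 76.9 mM/s.
v = Vmax,app·[S]/(Km,app + [S]) = 76.9 × 0.676/(0.503 + 0.676) = 44.1 mM/s.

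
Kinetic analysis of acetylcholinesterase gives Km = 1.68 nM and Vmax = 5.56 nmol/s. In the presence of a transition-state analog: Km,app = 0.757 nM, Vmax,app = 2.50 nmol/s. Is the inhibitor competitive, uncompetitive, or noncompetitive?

uncompetitive

Both Km and Vmax decrease by the same factor (~2.22-fold) — characteristic of uncompetitive inhibition.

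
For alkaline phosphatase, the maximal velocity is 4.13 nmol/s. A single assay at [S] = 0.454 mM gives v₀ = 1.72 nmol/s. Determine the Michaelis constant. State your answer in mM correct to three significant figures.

v/Vmax = 1.72/4.13 = 0.4165 = [S]/(Km+[S]).
So Km + [S] = [S]/0.4165 = 1.090 mM, giving Km = 1.090 − 0.454 = 0.636 mM.

0.636 mM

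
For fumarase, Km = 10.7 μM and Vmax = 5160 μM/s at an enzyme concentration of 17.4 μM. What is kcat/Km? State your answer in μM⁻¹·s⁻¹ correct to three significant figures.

27.7 μM⁻¹·s⁻¹

kcat = Vmax/[E]total = 5160/17.4 = 297 s⁻¹.
kcat/Km = 297/10.7 = 27.7 μM⁻¹·s⁻¹.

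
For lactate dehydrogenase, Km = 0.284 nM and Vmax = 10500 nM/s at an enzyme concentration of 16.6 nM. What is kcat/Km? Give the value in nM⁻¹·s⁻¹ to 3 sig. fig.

kcat = Vmax/[E]total = 10500/16.6 = 633 s⁻¹.
kcat/Km = 633/0.284 = 2230 nM⁻¹·s⁻¹.

2230 nM⁻¹·s⁻¹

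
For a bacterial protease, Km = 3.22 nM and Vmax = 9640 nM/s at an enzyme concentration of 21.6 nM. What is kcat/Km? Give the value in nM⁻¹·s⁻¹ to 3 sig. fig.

kcat = Vmax/[E]total = 9640/21.6 = 446 s⁻¹.
kcat/Km = 446/3.22 = 139 nM⁻¹·s⁻¹.

139 nM⁻¹·s⁻¹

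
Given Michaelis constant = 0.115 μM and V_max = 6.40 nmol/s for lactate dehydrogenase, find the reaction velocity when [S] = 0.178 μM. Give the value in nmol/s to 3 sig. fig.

3.89 nmol/s

v = Vmax·[S]/(Km + [S]) = 6.40 × 0.178 / (0.115 + 0.178)
  = 1.139 / 0.2930 = 3.89 nmol/s.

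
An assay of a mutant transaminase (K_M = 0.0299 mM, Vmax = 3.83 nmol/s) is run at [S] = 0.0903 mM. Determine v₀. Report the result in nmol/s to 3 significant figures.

v = Vmax·[S]/(Km + [S]) = 3.83 × 0.0903 / (0.0299 + 0.0903)
  = 0.3458 / 0.1202 = 2.88 nmol/s.

2.88 nmol/s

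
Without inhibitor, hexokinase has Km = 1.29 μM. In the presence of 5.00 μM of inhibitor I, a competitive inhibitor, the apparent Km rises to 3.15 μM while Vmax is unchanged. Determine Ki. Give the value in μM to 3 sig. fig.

3.47 μM

Competitive: Km,app = α·Km with α = 1 + [I]/Ki.
α = Km,app/Km = 3.15/1.29 = 2.442.
Ki = [I]/(α − 1) = 5.00/1.442 = 3.47 μM.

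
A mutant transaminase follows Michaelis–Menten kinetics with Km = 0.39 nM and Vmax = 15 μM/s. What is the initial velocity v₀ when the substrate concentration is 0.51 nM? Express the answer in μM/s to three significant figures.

v = Vmax·[S]/(Km + [S]) = 15 × 0.51 / (0.39 + 0.51)
  = 7.650 / 0.9000 = 8.50 μM/s.

8.50 μM/s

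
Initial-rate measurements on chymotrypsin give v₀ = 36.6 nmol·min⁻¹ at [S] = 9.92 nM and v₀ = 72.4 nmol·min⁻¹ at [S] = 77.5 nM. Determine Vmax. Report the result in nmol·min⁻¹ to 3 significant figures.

84.5 nmol·min⁻¹

In reciprocal form, 1/v = (Km/Vmax)·(1/[S]) + 1/Vmax. The two points give (1/[S], 1/v) = (0.1008, 0.02732) and (0.01290, 0.01381).
Slope = (0.02732 − 0.01381)/(0.1008 − 0.01290) = 0.1537; intercept = 0.02732 − 0.1537×0.1008 = 0.01183.
Vmax = 1/intercept = 84.5 nmol·min⁻¹; Km = slope × Vmax = 0.1537 × 84.5 = 13.0 nM.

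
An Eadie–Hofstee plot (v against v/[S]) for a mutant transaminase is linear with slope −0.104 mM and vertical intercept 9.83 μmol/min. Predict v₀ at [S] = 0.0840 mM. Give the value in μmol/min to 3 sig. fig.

4.39 μmol/min

In the Eadie–Hofstee form v = Vmax − Km·(v/[S]), the slope is −Km and the intercept is Vmax, so Km = 0.104 mM and Vmax = 9.83 μmol/min.
v = 9.83 × 0.0840/(0.104 + 0.0840) = 4.39 μmol/min.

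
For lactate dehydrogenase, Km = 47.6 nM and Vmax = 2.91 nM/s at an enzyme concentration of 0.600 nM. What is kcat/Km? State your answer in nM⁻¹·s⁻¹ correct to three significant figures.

kcat = Vmax/[E]total = 2.91/0.600 = 4.85 s⁻¹.
kcat/Km = 4.85/47.6 = 0.102 nM⁻¹·s⁻¹.

0.102 nM⁻¹·s⁻¹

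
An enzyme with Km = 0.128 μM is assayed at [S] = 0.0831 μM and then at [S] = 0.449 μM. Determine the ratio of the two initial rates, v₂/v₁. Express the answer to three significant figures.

Since Vmax cancels, v₂/v₁ = [S]₂(Km+[S]₁) / [S]₁(Km+[S]₂).
= 0.449×(0.128+0.0831) / (0.0831×(0.128+0.449)) = 0.09478/0.04795 = 1.98.

1.98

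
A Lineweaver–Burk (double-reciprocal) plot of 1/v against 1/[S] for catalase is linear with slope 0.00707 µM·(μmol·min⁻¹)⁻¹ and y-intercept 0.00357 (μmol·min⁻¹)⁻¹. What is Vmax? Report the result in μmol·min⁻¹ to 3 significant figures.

280 μmol·min⁻¹

The y-intercept of a Lineweaver–Burk plot equals 1/Vmax, so Vmax = 1/0.00357 = 280 μmol·min⁻¹.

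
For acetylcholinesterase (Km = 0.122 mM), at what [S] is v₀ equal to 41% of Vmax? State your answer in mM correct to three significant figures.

0.0848 mM

v/Vmax = [S]/(Km+[S]) = 0.41, so [S] = Km·0.41/(1 − 0.41) = 0.122 × 0.6949.
[S] = 0.0848 mM.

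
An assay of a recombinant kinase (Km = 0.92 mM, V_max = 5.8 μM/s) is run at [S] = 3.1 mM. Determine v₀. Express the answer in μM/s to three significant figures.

4.47 μM/s

[S]/(Km+[S]) = 3.1/4.020 = 0.7711, the fractional saturation.
v = 0.7711 × Vmax = 0.7711 × 5.8 = 4.47 μM/s.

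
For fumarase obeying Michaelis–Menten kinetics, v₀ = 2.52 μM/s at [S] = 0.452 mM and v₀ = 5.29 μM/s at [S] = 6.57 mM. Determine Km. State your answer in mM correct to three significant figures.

In reciprocal form, 1/v = (Km/Vmax)·(1/[S]) + 1/Vmax. The two points give (1/[S], 1/v) = (2.212, 0.3968) and (0.1522, 0.1890).
Slope = (0.3968 − 0.1890)/(2.212 − 0.1522) = 0.1009; intercept = 0.3968 − 0.1009×2.212 = 0.1737.
Vmax = 1/intercept = 5.76 μM/s; Km = slope × Vmax = 0.1009 × 5.76 = 0.581 mM.

0.581 mM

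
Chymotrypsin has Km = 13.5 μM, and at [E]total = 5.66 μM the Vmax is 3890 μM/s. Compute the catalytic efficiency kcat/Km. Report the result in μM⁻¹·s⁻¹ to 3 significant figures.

50.9 μM⁻¹·s⁻¹

kcat = Vmax/[E]total = 3890/5.66 = 687 s⁻¹.
kcat/Km = 687/13.5 = 50.9 μM⁻¹·s⁻¹.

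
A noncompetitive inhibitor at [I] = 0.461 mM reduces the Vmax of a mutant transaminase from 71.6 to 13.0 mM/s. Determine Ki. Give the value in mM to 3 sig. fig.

Noncompetitive: Vmax,app = Vmax/α with α = 1 + [I]/Ki.
α = Vmax/Vmax,app = 71.6/13.0 = 5.508.
Ki = [I]/(α − 1) = 0.461/4.508 = 0.102 mM.

0.102 mM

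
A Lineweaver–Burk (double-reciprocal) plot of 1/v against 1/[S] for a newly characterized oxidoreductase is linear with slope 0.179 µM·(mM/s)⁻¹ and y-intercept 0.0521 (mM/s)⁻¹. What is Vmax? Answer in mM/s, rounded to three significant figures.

The y-intercept of a Lineweaver–Burk plot equals 1/Vmax, so Vmax = 1/0.0521 = 19.2 mM/s.

19.2 mM/s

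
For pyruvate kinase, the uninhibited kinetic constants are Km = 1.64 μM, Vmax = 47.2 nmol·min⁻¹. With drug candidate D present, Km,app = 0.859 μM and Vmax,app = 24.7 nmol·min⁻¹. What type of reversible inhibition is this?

Both Km and Vmax decrease by the same factor (~1.91-fold) — characteristic of uncompetitive inhibition.

uncompetitive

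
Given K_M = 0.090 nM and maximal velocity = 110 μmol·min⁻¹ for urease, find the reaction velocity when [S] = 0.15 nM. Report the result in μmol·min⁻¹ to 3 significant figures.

68.8 μmol·min⁻¹

v = Vmax·[S]/(Km + [S]) = 110 × 0.15 / (0.090 + 0.15)
  = 16.50 / 0.2400 = 68.8 μmol·min⁻¹.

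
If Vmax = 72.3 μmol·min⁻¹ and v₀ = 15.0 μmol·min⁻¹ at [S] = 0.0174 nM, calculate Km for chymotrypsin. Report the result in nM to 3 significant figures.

v/Vmax = 15.0/72.3 = 0.2075 = [S]/(Km+[S]).
So Km + [S] = [S]/0.2075 = 0.08387 nM, giving Km = 0.08387 − 0.0174 = 0.0665 nM.

0.0665 nM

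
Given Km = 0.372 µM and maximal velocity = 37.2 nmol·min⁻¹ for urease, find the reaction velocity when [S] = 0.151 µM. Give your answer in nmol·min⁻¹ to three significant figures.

v = Vmax·[S]/(Km + [S]) = 37.2 × 0.151 / (0.372 + 0.151)
  = 5.617 / 0.5230 = 10.7 nmol·min⁻¹.

10.7 nmol·min⁻¹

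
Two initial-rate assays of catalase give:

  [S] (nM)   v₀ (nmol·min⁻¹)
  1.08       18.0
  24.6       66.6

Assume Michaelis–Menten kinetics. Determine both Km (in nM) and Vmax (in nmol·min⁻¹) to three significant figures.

Km = 3.48 nM; Vmax = 76.0 nmol·min⁻¹

From v = Vmax[S]/(Km+[S]), each point gives Vmax = v(Km+[S])/[S].
Equating: 18.0(Km+1.08)/1.08 = 66.6(Km+24.6)/24.6.
16.67·Km + 18.0 = 2.707·Km + 66.6, so (16.67 − 2.707)·Km = 66.6 − 18.0.
Km = 48.60/13.96 = 3.48 nM; then Vmax = 18.0(3.48+1.08)/1.08 = 76.0 nmol·min⁻¹.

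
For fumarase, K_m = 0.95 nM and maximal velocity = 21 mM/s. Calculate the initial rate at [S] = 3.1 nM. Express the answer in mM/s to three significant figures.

[S]/(Km+[S]) = 3.1/4.050 = 0.7654, the fractional saturation.
v = 0.7654 × Vmax = 0.7654 × 21 = 16.1 mM/s.

16.1 mM/s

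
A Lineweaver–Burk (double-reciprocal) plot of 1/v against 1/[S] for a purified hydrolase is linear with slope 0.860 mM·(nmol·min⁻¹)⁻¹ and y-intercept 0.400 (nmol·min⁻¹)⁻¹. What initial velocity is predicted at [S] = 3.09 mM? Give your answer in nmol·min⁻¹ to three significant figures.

The y-intercept is 1/Vmax, so Vmax = 1/0.400 = 2.50 nmol·min⁻¹.
The slope is Km/Vmax, so Km = 0.860 × 2.50 = 2.15 mM.
Then v = 2.50 × 3.09/(2.15 + 3.09) = 1.47 nmol·min⁻¹.

1.47 nmol·min⁻¹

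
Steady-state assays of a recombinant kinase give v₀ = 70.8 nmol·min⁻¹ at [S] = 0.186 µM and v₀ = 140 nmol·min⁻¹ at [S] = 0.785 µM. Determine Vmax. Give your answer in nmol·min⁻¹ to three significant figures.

In reciprocal form, 1/v = (Km/Vmax)·(1/[S]) + 1/Vmax. The two points give (1/[S], 1/v) = (5.376, 0.01412) and (1.274, 0.007143).
Slope = (0.01412 − 0.007143)/(5.376 − 1.274) = 0.001702; intercept = 0.01412 − 0.001702×5.376 = 0.004975.
Vmax = 1/intercept = 201 nmol·min⁻¹; Km = slope × Vmax = 0.001702 × 201 = 0.342 µM.

201 nmol·min⁻¹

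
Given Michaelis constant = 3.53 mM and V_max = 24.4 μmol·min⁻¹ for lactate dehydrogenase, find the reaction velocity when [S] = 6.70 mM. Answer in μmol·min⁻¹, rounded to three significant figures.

v = Vmax·[S]/(Km + [S]) = 24.4 × 6.70 / (3.53 + 6.70)
  = 163.5 / 10.23 = 16.0 μmol·min⁻¹.

16.0 μmol·min⁻¹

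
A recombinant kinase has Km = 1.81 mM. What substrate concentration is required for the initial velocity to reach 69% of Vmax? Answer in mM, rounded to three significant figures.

4.03 mM

v/Vmax = [S]/(Km+[S]) = 0.69, so [S] = Km·0.69/(1 − 0.69) = 1.81 × 2.226.
[S] = 4.03 mM.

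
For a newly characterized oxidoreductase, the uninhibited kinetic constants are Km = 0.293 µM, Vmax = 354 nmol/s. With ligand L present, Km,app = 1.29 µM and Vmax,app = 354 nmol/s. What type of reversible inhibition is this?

competitive

Km increases (0.293 → 1.29 µM) while Vmax is unchanged — the hallmark of competitive inhibition.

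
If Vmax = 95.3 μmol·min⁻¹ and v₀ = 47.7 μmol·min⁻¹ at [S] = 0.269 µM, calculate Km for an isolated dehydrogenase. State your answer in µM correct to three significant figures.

0.268 µM

v/Vmax = 47.7/95.3 = 0.5005 = [S]/(Km+[S]).
So Km + [S] = [S]/0.5005 = 0.5374 µM, giving Km = 0.5374 − 0.269 = 0.268 µM.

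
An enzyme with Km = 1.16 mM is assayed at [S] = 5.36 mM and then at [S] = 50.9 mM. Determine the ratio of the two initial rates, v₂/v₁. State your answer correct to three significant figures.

1.19

Since Vmax cancels, v₂/v₁ = [S]₂(Km+[S]₁) / [S]₁(Km+[S]₂).
= 50.9×(1.16+5.36) / (5.36×(1.16+50.9)) = 331.9/279.0 = 1.19.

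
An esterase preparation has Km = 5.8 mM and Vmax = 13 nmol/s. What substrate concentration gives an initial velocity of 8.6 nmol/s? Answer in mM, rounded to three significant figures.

11.3 mM

Rearranging v = Vmax[S]/(Km+[S]) gives [S] = Km·v/(Vmax − v).
[S] = 5.8 × 8.6 / (13 − 8.6) = 49.88/4.400 = 11.3 mM.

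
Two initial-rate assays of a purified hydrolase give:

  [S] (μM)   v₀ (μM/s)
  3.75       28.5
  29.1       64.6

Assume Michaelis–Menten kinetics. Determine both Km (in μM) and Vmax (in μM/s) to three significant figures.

Km = 6.71 μM; Vmax = 79.5 μM/s

From v = Vmax[S]/(Km+[S]), each point gives Vmax = v(Km+[S])/[S].
Equating: 28.5(Km+3.75)/3.75 = 64.6(Km+29.1)/29.1.
7.600·Km + 28.5 = 2.220·Km + 64.6, so (7.600 − 2.220)·Km = 64.6 − 28.5.
Km = 36.10/5.380 = 6.71 μM; then Vmax = 28.5(6.71+3.75)/3.75 = 79.5 μM/s.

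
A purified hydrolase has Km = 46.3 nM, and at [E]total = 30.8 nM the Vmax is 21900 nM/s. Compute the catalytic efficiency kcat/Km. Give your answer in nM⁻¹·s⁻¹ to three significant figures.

kcat = Vmax/[E]total = 21900/30.8 = 711 s⁻¹.
kcat/Km = 711/46.3 = 15.4 nM⁻¹·s⁻¹.

15.4 nM⁻¹·s⁻¹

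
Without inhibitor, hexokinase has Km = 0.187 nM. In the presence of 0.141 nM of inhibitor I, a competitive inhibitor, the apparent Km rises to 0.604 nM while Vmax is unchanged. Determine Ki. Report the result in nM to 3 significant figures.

0.0632 nM

Competitive: Km,app = α·Km with α = 1 + [I]/Ki.
α = Km,app/Km = 0.604/0.187 = 3.230.
Ki = [I]/(α − 1) = 0.141/2.230 = 0.0632 nM.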